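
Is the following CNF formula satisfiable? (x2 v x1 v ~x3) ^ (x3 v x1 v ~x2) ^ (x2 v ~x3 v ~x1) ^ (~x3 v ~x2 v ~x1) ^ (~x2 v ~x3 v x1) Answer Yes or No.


Check all 8 possible truth assignments.
Number of satisfying assignments found: 3.
The formula is satisfiable.

Yes


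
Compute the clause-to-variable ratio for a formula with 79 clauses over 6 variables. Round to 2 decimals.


Clause-to-variable ratio = clauses / variables.
79 / 6 = 13.17.

13.17


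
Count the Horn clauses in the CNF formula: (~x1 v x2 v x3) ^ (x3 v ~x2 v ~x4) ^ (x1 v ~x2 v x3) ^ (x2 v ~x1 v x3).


A Horn clause has at most one positive literal.
Clause 1: 2 positive lit(s) -> not Horn
Clause 2: 1 positive lit(s) -> Horn
Clause 3: 2 positive lit(s) -> not Horn
Clause 4: 2 positive lit(s) -> not Horn
Total Horn clauses = 1.

1


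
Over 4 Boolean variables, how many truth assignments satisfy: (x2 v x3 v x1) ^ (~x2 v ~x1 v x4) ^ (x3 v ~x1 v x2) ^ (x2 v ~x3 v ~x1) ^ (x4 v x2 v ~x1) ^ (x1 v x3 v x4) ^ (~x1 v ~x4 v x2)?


Enumerate all 16 truth assignments over 4 variables.
Test each against every clause.
Satisfying assignments found: 7.

7


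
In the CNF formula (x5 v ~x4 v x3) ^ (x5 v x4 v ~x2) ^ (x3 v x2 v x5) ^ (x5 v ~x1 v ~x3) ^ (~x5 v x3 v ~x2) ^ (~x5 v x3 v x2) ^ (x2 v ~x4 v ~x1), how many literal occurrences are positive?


Scan each clause for unnegated literals.
Clause 1: 2 positive; Clause 2: 2 positive; Clause 3: 3 positive; Clause 4: 1 positive; Clause 5: 1 positive; Clause 6: 2 positive; Clause 7: 1 positive.
Total positive literal occurrences = 12.

12


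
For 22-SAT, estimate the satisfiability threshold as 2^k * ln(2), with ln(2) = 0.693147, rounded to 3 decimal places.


Using the asymptotic formula: threshold ~ 2^k * ln(2).
2^22 = 4194304.
4194304 * 0.693147 = 2907269.235.

2907269.235


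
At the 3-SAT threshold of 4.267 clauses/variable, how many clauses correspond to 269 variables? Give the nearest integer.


The 3-SAT phase transition occurs at approximately 4.267 clauses per variable.
m = 4.267 * 269 = 1147.823.
Rounded to nearest integer: 1148.

1148


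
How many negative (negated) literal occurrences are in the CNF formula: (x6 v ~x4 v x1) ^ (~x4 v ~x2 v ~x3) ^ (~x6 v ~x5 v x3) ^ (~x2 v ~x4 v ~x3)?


Scan each clause for negated literals.
Clause 1: 1 negative; Clause 2: 3 negative; Clause 3: 2 negative; Clause 4: 3 negative.
Total negative literal occurrences = 9.

9


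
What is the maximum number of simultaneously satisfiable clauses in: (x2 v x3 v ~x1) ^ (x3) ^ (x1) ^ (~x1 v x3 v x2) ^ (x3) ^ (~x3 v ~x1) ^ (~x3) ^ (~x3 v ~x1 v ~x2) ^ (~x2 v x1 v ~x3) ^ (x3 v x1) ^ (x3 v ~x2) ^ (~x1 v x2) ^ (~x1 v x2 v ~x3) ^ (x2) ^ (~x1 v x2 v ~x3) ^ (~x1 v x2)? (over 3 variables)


Enumerate all 8 truth assignments.
For each, count how many of the 16 clauses are satisfied.
The formula is not fully satisfiable, so the maximum is below 16.
Maximum simultaneously satisfiable clauses = 13.

13


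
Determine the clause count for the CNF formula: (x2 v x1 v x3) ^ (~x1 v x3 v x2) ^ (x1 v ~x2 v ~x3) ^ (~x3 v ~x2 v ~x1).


Each group enclosed in parentheses joined by ^ is one clause.
Counting the conjuncts: 4 clauses.

4


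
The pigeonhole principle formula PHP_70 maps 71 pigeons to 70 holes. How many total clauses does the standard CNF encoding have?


The PHP encoding has two parts:
1) At-least-one-hole clauses: 71 (one per pigeon, each with 70 literals).
2) At-most-one-pigeon-per-hole clauses: 70 holes * C(71,2) = 70 * 2485 = 173950.
Total clauses = 71 + 173950 = 174021.

174021


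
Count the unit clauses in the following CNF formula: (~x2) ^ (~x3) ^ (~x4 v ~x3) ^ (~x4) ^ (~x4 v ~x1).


A unit clause contains exactly one literal.
Unit clauses found: (~x2), (~x3), (~x4).
Count = 3.

3


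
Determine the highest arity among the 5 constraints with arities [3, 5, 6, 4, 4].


The arities are: 3, 5, 6, 4, 4.
Scan for the maximum value.
Maximum arity = 6.

6


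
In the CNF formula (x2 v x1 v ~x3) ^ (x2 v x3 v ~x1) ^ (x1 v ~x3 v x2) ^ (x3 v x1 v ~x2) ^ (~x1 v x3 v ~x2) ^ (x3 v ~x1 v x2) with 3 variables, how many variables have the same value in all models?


Find all satisfying assignments: 4 model(s).
Check which variables have the same value in every model.
No variable is fixed across all models.
Backbone size = 0.

0


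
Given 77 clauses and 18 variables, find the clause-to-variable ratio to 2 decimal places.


Clause-to-variable ratio = clauses / variables.
77 / 18 = 4.28.

4.28


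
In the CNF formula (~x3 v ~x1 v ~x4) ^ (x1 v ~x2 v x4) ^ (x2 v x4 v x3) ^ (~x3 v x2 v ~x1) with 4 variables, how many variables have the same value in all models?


Find all satisfying assignments: 9 model(s).
Check which variables have the same value in every model.
No variable is fixed across all models.
Backbone size = 0.

0


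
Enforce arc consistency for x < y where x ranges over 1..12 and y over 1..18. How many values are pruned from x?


For the constraint x < y, x needs a supporting value in y's domain.
x can be at most 17 (one less than y's maximum).
Valid x values from domain: 12 out of 12.
Pruned = 12 - 12 = 0.

0


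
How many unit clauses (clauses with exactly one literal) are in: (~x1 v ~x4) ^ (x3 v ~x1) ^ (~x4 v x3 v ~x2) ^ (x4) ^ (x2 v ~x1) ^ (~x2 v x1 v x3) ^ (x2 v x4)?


A unit clause contains exactly one literal.
Unit clauses found: (x4).
Count = 1.

1


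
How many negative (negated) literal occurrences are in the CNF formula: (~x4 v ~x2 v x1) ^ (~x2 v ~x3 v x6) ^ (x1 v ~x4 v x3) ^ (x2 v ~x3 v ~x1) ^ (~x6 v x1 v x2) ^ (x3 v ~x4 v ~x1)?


Scan each clause for negated literals.
Clause 1: 2 negative; Clause 2: 2 negative; Clause 3: 1 negative; Clause 4: 2 negative; Clause 5: 1 negative; Clause 6: 2 negative.
Total negative literal occurrences = 10.

10


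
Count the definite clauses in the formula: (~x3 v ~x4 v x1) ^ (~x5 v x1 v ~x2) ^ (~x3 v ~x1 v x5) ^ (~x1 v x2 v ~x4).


A definite clause has exactly one positive literal.
Clause 1: 1 positive -> definite
Clause 2: 1 positive -> definite
Clause 3: 1 positive -> definite
Clause 4: 1 positive -> definite
Definite clause count = 4.

4


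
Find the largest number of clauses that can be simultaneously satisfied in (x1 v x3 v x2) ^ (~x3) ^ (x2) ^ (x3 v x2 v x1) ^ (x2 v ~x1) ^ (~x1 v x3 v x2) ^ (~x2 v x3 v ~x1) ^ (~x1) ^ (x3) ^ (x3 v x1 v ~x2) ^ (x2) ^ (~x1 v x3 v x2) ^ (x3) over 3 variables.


Enumerate all 8 truth assignments.
For each, count how many of the 13 clauses are satisfied.
The formula is not fully satisfiable, so the maximum is below 13.
Maximum simultaneously satisfiable clauses = 12.

12


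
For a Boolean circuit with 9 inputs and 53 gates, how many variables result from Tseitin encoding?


The Tseitin transformation introduces one auxiliary variable per gate.
Total variables = inputs + gates = 9 + 53 = 62.

62


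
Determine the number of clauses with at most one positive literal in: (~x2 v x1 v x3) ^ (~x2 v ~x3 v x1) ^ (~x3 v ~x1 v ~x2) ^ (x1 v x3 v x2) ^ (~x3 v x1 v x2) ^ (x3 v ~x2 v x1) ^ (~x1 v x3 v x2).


A Horn clause has at most one positive literal.
Clause 1: 2 positive lit(s) -> not Horn
Clause 2: 1 positive lit(s) -> Horn
Clause 3: 0 positive lit(s) -> Horn
Clause 4: 3 positive lit(s) -> not Horn
Clause 5: 2 positive lit(s) -> not Horn
Clause 6: 2 positive lit(s) -> not Horn
Clause 7: 2 positive lit(s) -> not Horn
Total Horn clauses = 2.

2


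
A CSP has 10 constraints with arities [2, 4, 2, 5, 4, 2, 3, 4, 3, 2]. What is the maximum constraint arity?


The arities are: 2, 4, 2, 5, 4, 2, 3, 4, 3, 2.
Scan for the maximum value.
Maximum arity = 5.

5


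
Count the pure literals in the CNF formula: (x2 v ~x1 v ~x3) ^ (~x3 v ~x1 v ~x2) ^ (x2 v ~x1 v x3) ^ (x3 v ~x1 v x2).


A pure literal appears in only one polarity across all clauses.
Pure literals: x1 (negative only).
Count = 1.

1


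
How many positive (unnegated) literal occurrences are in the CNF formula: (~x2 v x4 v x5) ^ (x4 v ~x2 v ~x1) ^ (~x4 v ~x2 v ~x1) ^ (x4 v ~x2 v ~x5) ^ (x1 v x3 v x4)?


Scan each clause for unnegated literals.
Clause 1: 2 positive; Clause 2: 1 positive; Clause 3: 0 positive; Clause 4: 1 positive; Clause 5: 3 positive.
Total positive literal occurrences = 7.

7


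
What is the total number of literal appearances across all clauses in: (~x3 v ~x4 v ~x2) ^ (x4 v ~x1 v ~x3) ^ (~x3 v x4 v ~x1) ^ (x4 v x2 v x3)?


Clause lengths: 3, 3, 3, 3.
Sum = 3 + 3 + 3 + 3 = 12.

12


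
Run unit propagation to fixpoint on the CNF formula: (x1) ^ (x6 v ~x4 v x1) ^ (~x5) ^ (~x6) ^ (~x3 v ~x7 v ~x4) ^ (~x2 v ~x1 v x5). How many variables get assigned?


Unit propagation repeatedly assigns the literal in any unit clause, then simplifies.
Assignments in order: x1 = T, x5 = F, x6 = F, x2 = F.
No further unit clauses remain.
Total variables assigned = 4.

4


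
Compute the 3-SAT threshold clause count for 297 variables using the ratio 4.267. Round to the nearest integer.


The 3-SAT phase transition occurs at approximately 4.267 clauses per variable.
m = 4.267 * 297 = 1267.299.
Rounded to nearest integer: 1267.

1267


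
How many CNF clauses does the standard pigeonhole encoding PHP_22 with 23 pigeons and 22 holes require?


The PHP encoding has two parts:
1) At-least-one-hole clauses: 23 (one per pigeon, each with 22 literals).
2) At-most-one-pigeon-per-hole clauses: 22 holes * C(23,2) = 22 * 253 = 5566.
Total clauses = 23 + 5566 = 5589.

5589


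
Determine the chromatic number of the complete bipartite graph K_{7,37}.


K_{7,37} is bipartite by definition: the two parts are independent sets, with every edge crossing between them.
Color all vertices in one part with color 1 and all vertices in the other part with color 2.
Since the graph has at least one edge, one color does not suffice.
Chromatic number = 2.

2


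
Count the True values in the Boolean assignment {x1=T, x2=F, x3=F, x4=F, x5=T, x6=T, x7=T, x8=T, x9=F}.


The weight is the number of variables assigned True.
True variables: x1, x5, x6, x7, x8.
Weight = 5.

5


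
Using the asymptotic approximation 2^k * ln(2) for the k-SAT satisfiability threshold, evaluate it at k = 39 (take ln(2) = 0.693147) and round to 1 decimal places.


Using the asymptotic formula: threshold ~ 2^k * ln(2).
2^39 = 549755813888.
549755813888 * 0.693147 = 381061593129.0.

381061593129.0


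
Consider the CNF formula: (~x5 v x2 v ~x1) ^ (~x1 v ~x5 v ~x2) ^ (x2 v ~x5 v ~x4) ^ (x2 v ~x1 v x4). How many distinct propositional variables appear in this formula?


Identify each distinct variable in the formula.
Variables found: x1, x2, x4, x5.
Total distinct variables = 4.

4


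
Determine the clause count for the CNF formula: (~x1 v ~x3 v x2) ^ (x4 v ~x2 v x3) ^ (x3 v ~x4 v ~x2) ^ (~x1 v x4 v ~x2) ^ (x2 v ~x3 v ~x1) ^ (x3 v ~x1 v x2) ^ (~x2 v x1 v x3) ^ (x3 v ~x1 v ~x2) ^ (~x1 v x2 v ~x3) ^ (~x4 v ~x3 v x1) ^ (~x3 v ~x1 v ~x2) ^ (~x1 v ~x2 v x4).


Each group enclosed in parentheses joined by ^ is one clause.
Counting the conjuncts: 12 clauses.

12


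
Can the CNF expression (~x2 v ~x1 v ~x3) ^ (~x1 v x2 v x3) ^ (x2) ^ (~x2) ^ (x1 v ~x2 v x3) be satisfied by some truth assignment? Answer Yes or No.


Check all 8 possible truth assignments.
Number of satisfying assignments found: 0.
The formula is unsatisfiable.

No


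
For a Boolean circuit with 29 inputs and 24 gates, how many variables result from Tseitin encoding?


The Tseitin transformation introduces one auxiliary variable per gate.
Total variables = inputs + gates = 29 + 24 = 53.

53


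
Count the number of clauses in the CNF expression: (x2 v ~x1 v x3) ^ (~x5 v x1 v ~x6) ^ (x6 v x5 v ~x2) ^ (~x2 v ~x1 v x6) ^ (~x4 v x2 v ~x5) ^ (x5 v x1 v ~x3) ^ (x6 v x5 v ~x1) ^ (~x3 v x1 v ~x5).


Each group enclosed in parentheses joined by ^ is one clause.
Counting the conjuncts: 8 clauses.

8


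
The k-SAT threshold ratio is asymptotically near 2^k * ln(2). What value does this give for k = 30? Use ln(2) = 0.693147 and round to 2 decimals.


Using the asymptotic formula: threshold ~ 2^k * ln(2).
2^30 = 1073741824.
1073741824 * 0.693147 = 744260924.08.

744260924.08


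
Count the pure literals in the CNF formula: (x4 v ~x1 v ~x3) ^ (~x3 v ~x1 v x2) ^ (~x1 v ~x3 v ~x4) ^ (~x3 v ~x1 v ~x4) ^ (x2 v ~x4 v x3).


A pure literal appears in only one polarity across all clauses.
Pure literals: x1 (negative only), x2 (positive only).
Count = 2.

2


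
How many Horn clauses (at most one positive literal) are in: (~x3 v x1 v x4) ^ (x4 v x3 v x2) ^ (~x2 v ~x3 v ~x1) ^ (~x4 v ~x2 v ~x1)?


A Horn clause has at most one positive literal.
Clause 1: 2 positive lit(s) -> not Horn
Clause 2: 3 positive lit(s) -> not Horn
Clause 3: 0 positive lit(s) -> Horn
Clause 4: 0 positive lit(s) -> Horn
Total Horn clauses = 2.

2


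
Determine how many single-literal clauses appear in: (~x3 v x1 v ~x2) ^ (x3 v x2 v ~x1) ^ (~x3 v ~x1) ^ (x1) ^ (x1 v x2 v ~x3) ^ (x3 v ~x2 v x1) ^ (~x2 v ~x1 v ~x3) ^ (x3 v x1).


A unit clause contains exactly one literal.
Unit clauses found: (x1).
Count = 1.

1


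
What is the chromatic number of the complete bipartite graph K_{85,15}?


K_{85,15} is bipartite by definition: the two parts are independent sets, with every edge crossing between them.
Color all vertices in one part with color 1 and all vertices in the other part with color 2.
Since the graph has at least one edge, one color does not suffice.
Chromatic number = 2.

2


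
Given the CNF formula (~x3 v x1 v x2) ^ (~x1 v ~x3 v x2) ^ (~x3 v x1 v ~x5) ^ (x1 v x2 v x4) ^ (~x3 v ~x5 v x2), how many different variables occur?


Identify each distinct variable in the formula.
Variables found: x1, x2, x3, x4, x5.
Total distinct variables = 5.

5


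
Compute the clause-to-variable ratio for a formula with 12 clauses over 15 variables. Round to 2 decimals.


Clause-to-variable ratio = clauses / variables.
12 / 15 = 0.8.

0.8


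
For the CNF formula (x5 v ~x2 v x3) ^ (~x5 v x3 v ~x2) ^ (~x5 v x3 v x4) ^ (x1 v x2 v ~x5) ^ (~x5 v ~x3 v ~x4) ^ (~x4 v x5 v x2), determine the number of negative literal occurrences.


Scan each clause for negated literals.
Clause 1: 1 negative; Clause 2: 2 negative; Clause 3: 1 negative; Clause 4: 1 negative; Clause 5: 3 negative; Clause 6: 1 negative.
Total negative literal occurrences = 9.

9


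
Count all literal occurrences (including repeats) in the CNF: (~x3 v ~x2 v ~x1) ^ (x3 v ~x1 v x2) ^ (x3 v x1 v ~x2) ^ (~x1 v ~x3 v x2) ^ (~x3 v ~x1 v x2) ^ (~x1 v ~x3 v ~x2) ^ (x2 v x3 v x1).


Clause lengths: 3, 3, 3, 3, 3, 3, 3.
Sum = 3 + 3 + 3 + 3 + 3 + 3 + 3 = 21.

21


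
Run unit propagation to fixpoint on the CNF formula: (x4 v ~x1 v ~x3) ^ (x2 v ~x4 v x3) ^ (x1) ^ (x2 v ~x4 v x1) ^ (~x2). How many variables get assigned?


Unit propagation repeatedly assigns the literal in any unit clause, then simplifies.
Assignments in order: x1 = T, x2 = F.
No further unit clauses remain.
Total variables assigned = 2.

2


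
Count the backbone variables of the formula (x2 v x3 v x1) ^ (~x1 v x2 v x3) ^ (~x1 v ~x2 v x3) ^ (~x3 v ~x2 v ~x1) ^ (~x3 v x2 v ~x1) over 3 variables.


Find all satisfying assignments: 3 model(s).
Check which variables have the same value in every model.
Fixed variables: x1=F.
Backbone size = 1.

1


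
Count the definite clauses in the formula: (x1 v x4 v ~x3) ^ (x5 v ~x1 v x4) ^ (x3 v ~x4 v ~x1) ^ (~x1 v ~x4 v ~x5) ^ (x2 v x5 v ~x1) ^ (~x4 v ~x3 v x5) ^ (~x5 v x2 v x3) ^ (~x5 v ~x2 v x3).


A definite clause has exactly one positive literal.
Clause 1: 2 positive -> not definite
Clause 2: 2 positive -> not definite
Clause 3: 1 positive -> definite
Clause 4: 0 positive -> not definite
Clause 5: 2 positive -> not definite
Clause 6: 1 positive -> definite
Clause 7: 2 positive -> not definite
Clause 8: 1 positive -> definite
Definite clause count = 3.

3


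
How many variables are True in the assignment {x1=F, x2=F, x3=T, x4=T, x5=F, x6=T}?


The weight is the number of variables assigned True.
True variables: x3, x4, x6.
Weight = 3.

3


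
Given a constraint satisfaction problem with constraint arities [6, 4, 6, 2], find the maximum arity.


The arities are: 6, 4, 6, 2.
Scan for the maximum value.
Maximum arity = 6.

6


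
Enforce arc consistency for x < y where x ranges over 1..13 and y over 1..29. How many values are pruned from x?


For the constraint x < y, x needs a supporting value in y's domain.
x can be at most 28 (one less than y's maximum).
Valid x values from domain: 13 out of 13.
Pruned = 13 - 13 = 0.

0


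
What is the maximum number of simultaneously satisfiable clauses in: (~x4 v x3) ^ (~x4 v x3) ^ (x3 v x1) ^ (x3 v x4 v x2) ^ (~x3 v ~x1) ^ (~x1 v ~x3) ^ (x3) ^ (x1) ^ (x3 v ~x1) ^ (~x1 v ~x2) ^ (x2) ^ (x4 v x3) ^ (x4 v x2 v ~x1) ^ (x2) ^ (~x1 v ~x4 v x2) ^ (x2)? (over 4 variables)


Enumerate all 16 truth assignments.
For each, count how many of the 16 clauses are satisfied.
The formula is not fully satisfiable, so the maximum is below 16.
Maximum simultaneously satisfiable clauses = 15.

15


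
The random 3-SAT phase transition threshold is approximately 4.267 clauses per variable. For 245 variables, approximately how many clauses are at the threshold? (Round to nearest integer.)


The 3-SAT phase transition occurs at approximately 4.267 clauses per variable.
m = 4.267 * 245 = 1045.415.
Rounded to nearest integer: 1045.

1045


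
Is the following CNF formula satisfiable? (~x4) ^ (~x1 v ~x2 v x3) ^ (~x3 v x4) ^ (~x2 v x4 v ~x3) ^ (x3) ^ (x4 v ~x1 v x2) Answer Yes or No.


Check all 16 possible truth assignments.
Number of satisfying assignments found: 0.
The formula is unsatisfiable.

No


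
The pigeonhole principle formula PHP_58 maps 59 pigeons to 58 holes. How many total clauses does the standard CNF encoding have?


The PHP encoding has two parts:
1) At-least-one-hole clauses: 59 (one per pigeon, each with 58 literals).
2) At-most-one-pigeon-per-hole clauses: 58 holes * C(59,2) = 58 * 1711 = 99238.
Total clauses = 59 + 99238 = 99297.

99297


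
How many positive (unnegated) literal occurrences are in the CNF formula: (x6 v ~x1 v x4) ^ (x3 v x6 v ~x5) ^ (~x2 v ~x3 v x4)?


Scan each clause for unnegated literals.
Clause 1: 2 positive; Clause 2: 2 positive; Clause 3: 1 positive.
Total positive literal occurrences = 5.

5


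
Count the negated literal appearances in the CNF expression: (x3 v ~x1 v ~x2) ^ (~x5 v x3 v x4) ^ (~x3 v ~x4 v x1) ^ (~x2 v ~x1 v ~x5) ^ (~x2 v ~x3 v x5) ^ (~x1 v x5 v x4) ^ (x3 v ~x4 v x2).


Scan each clause for negated literals.
Clause 1: 2 negative; Clause 2: 1 negative; Clause 3: 2 negative; Clause 4: 3 negative; Clause 5: 2 negative; Clause 6: 1 negative; Clause 7: 1 negative.
Total negative literal occurrences = 12.

12


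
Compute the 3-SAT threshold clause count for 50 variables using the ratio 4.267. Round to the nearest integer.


The 3-SAT phase transition occurs at approximately 4.267 clauses per variable.
m = 4.267 * 50 = 213.35.
Rounded to nearest integer: 213.

213


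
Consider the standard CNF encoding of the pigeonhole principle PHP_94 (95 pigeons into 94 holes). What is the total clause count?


The PHP encoding has two parts:
1) At-least-one-hole clauses: 95 (one per pigeon, each with 94 literals).
2) At-most-one-pigeon-per-hole clauses: 94 holes * C(95,2) = 94 * 4465 = 419710.
Total clauses = 95 + 419710 = 419805.

419805


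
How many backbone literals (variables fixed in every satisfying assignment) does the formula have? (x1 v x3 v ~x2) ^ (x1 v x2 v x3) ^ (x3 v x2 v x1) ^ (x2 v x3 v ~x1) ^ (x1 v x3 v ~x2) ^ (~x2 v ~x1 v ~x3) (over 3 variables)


Find all satisfying assignments: 4 model(s).
Check which variables have the same value in every model.
No variable is fixed across all models.
Backbone size = 0.

0


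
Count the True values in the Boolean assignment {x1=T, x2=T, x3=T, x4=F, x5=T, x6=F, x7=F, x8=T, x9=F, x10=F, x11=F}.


The weight is the number of variables assigned True.
True variables: x1, x2, x3, x5, x8.
Weight = 5.

5


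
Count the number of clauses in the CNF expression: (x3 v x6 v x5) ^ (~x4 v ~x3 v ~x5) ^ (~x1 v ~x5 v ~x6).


Each group enclosed in parentheses joined by ^ is one clause.
Counting the conjuncts: 3 clauses.

3


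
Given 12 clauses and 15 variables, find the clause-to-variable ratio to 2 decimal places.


Clause-to-variable ratio = clauses / variables.
12 / 15 = 0.8.

0.8


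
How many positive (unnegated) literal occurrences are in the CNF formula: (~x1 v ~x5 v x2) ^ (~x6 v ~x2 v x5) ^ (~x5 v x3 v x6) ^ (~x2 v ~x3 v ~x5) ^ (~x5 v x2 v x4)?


Scan each clause for unnegated literals.
Clause 1: 1 positive; Clause 2: 1 positive; Clause 3: 2 positive; Clause 4: 0 positive; Clause 5: 2 positive.
Total positive literal occurrences = 6.

6


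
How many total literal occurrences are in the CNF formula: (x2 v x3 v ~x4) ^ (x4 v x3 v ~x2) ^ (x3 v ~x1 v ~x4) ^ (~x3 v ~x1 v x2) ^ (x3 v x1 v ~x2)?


Clause lengths: 3, 3, 3, 3, 3.
Sum = 3 + 3 + 3 + 3 + 3 = 15.

15


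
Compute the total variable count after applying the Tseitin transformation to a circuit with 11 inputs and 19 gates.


The Tseitin transformation introduces one auxiliary variable per gate.
Total variables = inputs + gates = 11 + 19 = 30.

30


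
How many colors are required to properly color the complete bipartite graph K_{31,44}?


K_{31,44} is bipartite by definition: the two parts are independent sets, with every edge crossing between them.
Color all vertices in one part with color 1 and all vertices in the other part with color 2.
Since the graph has at least one edge, one color does not suffice.
Chromatic number = 2.

2


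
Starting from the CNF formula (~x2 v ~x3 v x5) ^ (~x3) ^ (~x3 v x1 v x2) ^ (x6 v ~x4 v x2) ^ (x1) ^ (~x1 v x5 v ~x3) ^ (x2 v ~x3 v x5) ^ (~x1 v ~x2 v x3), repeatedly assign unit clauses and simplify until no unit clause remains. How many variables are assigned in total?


Unit propagation repeatedly assigns the literal in any unit clause, then simplifies.
Assignments in order: x3 = F, x1 = T, x2 = F.
No further unit clauses remain.
Total variables assigned = 3.

3


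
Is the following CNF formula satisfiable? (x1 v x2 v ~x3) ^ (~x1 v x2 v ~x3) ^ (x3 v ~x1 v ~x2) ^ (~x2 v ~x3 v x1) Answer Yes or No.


Check all 8 possible truth assignments.
Number of satisfying assignments found: 4.
The formula is satisfiable.

Yes


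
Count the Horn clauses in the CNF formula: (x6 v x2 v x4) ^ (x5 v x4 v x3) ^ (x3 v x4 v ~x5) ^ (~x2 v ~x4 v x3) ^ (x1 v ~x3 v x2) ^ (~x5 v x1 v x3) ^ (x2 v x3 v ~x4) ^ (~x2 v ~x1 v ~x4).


A Horn clause has at most one positive literal.
Clause 1: 3 positive lit(s) -> not Horn
Clause 2: 3 positive lit(s) -> not Horn
Clause 3: 2 positive lit(s) -> not Horn
Clause 4: 1 positive lit(s) -> Horn
Clause 5: 2 positive lit(s) -> not Horn
Clause 6: 2 positive lit(s) -> not Horn
Clause 7: 2 positive lit(s) -> not Horn
Clause 8: 0 positive lit(s) -> Horn
Total Horn clauses = 2.

2


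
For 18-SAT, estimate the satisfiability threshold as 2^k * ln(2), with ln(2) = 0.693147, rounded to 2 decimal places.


Using the asymptotic formula: threshold ~ 2^k * ln(2).
2^18 = 262144.
262144 * 0.693147 = 181704.33.

181704.33


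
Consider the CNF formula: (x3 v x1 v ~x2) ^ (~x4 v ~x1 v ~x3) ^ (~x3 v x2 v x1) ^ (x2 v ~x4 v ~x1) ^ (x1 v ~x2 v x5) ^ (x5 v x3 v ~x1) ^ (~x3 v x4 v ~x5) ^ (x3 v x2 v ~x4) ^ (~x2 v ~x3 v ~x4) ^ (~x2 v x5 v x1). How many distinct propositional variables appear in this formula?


Identify each distinct variable in the formula.
Variables found: x1, x2, x3, x4, x5.
Total distinct variables = 5.

5


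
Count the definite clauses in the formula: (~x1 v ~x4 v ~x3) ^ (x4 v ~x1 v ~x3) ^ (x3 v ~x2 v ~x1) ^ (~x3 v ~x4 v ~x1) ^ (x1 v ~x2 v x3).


A definite clause has exactly one positive literal.
Clause 1: 0 positive -> not definite
Clause 2: 1 positive -> definite
Clause 3: 1 positive -> definite
Clause 4: 0 positive -> not definite
Clause 5: 2 positive -> not definite
Definite clause count = 2.

2


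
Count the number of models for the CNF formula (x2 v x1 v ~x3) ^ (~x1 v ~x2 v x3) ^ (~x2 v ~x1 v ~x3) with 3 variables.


Enumerate all 8 truth assignments over 3 variables.
Test each against every clause.
Satisfying assignments found: 5.

5


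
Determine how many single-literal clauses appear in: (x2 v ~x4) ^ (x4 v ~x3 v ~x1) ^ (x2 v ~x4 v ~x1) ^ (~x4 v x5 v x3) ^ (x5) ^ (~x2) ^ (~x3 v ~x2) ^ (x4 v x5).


A unit clause contains exactly one literal.
Unit clauses found: (x5), (~x2).
Count = 2.

2


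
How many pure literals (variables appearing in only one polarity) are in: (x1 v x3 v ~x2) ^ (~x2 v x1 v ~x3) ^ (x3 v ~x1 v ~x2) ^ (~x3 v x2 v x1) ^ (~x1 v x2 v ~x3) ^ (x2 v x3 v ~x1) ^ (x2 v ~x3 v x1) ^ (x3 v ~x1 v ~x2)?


A pure literal appears in only one polarity across all clauses.
No pure literals found.
Count = 0.

0


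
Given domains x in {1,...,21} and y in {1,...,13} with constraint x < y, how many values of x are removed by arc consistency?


For the constraint x < y, x needs a supporting value in y's domain.
x can be at most 12 (one less than y's maximum).
Valid x values from domain: 12 out of 21.
Pruned = 21 - 12 = 9.

9


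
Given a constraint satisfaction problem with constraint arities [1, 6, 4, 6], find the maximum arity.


The arities are: 1, 6, 4, 6.
Scan for the maximum value.
Maximum arity = 6.

6


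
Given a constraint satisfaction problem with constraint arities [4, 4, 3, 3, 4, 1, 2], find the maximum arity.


The arities are: 4, 4, 3, 3, 4, 1, 2.
Scan for the maximum value.
Maximum arity = 4.

4


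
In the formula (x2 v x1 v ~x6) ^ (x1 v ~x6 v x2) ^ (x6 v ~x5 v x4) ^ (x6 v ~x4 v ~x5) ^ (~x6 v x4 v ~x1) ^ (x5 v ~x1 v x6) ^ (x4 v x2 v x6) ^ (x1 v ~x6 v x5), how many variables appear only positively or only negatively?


A pure literal appears in only one polarity across all clauses.
Pure literals: x2 (positive only).
Count = 1.

1


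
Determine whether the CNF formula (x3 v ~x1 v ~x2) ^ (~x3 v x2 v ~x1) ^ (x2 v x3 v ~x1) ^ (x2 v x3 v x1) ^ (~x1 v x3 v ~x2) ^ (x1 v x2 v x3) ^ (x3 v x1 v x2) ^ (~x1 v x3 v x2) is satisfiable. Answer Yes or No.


Check all 8 possible truth assignments.
Number of satisfying assignments found: 4.
The formula is satisfiable.

Yes


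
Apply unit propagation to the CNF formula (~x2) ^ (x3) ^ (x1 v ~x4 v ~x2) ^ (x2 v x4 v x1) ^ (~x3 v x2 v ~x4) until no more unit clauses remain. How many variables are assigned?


Unit propagation repeatedly assigns the literal in any unit clause, then simplifies.
Assignments in order: x2 = F, x3 = T, x4 = F, x1 = T.
No further unit clauses remain.
Total variables assigned = 4.

4


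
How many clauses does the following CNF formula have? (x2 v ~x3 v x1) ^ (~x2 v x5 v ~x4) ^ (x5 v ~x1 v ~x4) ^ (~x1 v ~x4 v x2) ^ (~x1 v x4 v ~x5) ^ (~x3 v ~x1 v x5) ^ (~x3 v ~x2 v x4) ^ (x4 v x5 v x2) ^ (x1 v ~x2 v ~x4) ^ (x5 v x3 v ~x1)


Each group enclosed in parentheses joined by ^ is one clause.
Counting the conjuncts: 10 clauses.

10


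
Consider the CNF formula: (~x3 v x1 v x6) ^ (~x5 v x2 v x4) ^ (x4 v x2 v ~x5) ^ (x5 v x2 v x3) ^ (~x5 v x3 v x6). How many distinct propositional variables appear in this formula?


Identify each distinct variable in the formula.
Variables found: x1, x2, x3, x4, x5, x6.
Total distinct variables = 6.

6


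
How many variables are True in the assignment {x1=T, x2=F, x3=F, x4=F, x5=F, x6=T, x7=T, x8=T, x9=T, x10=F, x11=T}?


The weight is the number of variables assigned True.
True variables: x1, x6, x7, x8, x9, x11.
Weight = 6.

6


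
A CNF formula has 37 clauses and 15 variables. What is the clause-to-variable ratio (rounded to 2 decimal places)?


Clause-to-variable ratio = clauses / variables.
37 / 15 = 2.47.

2.47


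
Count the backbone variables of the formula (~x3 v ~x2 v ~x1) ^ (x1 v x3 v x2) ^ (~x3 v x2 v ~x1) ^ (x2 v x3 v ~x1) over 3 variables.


Find all satisfying assignments: 4 model(s).
Check which variables have the same value in every model.
No variable is fixed across all models.
Backbone size = 0.

0


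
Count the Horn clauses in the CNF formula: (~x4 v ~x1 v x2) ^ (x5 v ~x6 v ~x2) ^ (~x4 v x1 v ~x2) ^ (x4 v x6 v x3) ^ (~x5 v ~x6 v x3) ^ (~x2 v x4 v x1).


A Horn clause has at most one positive literal.
Clause 1: 1 positive lit(s) -> Horn
Clause 2: 1 positive lit(s) -> Horn
Clause 3: 1 positive lit(s) -> Horn
Clause 4: 3 positive lit(s) -> not Horn
Clause 5: 1 positive lit(s) -> Horn
Clause 6: 2 positive lit(s) -> not Horn
Total Horn clauses = 4.

4


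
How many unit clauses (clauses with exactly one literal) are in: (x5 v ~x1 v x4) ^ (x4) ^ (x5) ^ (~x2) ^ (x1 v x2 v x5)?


A unit clause contains exactly one literal.
Unit clauses found: (x4), (x5), (~x2).
Count = 3.

3


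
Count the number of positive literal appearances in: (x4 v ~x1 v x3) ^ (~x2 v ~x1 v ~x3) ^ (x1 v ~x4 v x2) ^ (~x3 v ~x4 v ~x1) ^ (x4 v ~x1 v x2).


Scan each clause for unnegated literals.
Clause 1: 2 positive; Clause 2: 0 positive; Clause 3: 2 positive; Clause 4: 0 positive; Clause 5: 2 positive.
Total positive literal occurrences = 6.

6


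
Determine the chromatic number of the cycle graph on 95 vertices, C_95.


An odd cycle cannot be 2-colored: alternating two colors around the cycle returns to the start with a conflict.
Since 95 is odd, three colors are required (and three suffice).
Chromatic number = 3.

3


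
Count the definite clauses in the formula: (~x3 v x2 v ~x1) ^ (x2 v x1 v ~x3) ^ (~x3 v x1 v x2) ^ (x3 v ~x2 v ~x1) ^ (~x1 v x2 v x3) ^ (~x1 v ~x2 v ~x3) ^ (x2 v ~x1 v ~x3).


A definite clause has exactly one positive literal.
Clause 1: 1 positive -> definite
Clause 2: 2 positive -> not definite
Clause 3: 2 positive -> not definite
Clause 4: 1 positive -> definite
Clause 5: 2 positive -> not definite
Clause 6: 0 positive -> not definite
Clause 7: 1 positive -> definite
Definite clause count = 3.

3


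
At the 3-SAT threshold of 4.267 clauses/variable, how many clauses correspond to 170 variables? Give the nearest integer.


The 3-SAT phase transition occurs at approximately 4.267 clauses per variable.
m = 4.267 * 170 = 725.39.
Rounded to nearest integer: 725.

725


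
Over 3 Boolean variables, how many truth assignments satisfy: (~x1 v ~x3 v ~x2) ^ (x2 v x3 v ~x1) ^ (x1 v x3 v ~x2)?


Enumerate all 8 truth assignments over 3 variables.
Test each against every clause.
Satisfying assignments found: 5.

5


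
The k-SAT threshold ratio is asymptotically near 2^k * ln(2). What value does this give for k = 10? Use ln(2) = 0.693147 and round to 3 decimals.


Using the asymptotic formula: threshold ~ 2^k * ln(2).
2^10 = 1024.
1024 * 0.693147 = 709.783.

709.783


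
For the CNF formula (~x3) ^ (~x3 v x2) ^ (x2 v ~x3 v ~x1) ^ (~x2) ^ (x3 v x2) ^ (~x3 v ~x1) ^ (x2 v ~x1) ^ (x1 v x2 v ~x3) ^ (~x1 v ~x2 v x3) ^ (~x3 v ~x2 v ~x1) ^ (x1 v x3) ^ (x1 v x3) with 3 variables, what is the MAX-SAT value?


Enumerate all 8 truth assignments.
For each, count how many of the 12 clauses are satisfied.
The formula is not fully satisfiable, so the maximum is below 12.
Maximum simultaneously satisfiable clauses = 10.

10


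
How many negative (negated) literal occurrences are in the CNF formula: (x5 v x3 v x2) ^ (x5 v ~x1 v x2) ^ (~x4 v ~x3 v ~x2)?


Scan each clause for negated literals.
Clause 1: 0 negative; Clause 2: 1 negative; Clause 3: 3 negative.
Total negative literal occurrences = 4.

4


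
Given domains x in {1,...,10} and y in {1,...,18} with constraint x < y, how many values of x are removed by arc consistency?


For the constraint x < y, x needs a supporting value in y's domain.
x can be at most 17 (one less than y's maximum).
Valid x values from domain: 10 out of 10.
Pruned = 10 - 10 = 0.

0


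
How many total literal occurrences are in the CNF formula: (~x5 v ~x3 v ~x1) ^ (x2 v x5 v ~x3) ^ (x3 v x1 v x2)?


Clause lengths: 3, 3, 3.
Sum = 3 + 3 + 3 = 9.

9


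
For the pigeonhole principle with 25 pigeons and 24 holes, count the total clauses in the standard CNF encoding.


The PHP encoding has two parts:
1) At-least-one-hole clauses: 25 (one per pigeon, each with 24 literals).
2) At-most-one-pigeon-per-hole clauses: 24 holes * C(25,2) = 24 * 300 = 7200.
Total clauses = 25 + 7200 = 7225.

7225


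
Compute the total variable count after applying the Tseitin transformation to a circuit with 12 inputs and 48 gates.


The Tseitin transformation introduces one auxiliary variable per gate.
Total variables = inputs + gates = 12 + 48 = 60.

60


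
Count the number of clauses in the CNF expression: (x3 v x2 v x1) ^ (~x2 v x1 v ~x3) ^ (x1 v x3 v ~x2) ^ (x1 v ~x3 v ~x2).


Each group enclosed in parentheses joined by ^ is one clause.
Counting the conjuncts: 4 clauses.

4


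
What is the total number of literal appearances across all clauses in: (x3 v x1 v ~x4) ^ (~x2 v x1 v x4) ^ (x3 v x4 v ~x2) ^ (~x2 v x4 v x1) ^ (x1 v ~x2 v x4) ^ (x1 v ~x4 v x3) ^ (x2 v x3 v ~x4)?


Clause lengths: 3, 3, 3, 3, 3, 3, 3.
Sum = 3 + 3 + 3 + 3 + 3 + 3 + 3 = 21.

21


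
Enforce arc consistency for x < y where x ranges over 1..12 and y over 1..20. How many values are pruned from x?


For the constraint x < y, x needs a supporting value in y's domain.
x can be at most 19 (one less than y's maximum).
Valid x values from domain: 12 out of 12.
Pruned = 12 - 12 = 0.

0


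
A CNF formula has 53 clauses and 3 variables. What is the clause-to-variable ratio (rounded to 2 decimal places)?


Clause-to-variable ratio = clauses / variables.
53 / 3 = 17.67.

17.67


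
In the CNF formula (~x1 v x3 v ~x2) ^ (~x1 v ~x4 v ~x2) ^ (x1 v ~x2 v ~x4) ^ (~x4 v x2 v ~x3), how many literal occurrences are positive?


Scan each clause for unnegated literals.
Clause 1: 1 positive; Clause 2: 0 positive; Clause 3: 1 positive; Clause 4: 1 positive.
Total positive literal occurrences = 3.

3


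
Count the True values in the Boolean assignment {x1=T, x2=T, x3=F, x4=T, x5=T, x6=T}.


The weight is the number of variables assigned True.
True variables: x1, x2, x4, x5, x6.
Weight = 5.

5


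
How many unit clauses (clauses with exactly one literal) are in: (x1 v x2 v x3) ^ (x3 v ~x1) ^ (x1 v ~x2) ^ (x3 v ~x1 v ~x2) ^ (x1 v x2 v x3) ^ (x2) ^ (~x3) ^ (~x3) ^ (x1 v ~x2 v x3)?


A unit clause contains exactly one literal.
Unit clauses found: (x2), (~x3), (~x3).
Count = 3.

3


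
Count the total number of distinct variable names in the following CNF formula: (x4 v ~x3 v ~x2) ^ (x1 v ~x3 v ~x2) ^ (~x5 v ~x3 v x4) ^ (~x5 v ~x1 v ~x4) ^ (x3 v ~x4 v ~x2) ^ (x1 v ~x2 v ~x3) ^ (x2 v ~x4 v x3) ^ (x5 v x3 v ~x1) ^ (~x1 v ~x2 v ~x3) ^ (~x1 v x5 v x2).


Identify each distinct variable in the formula.
Variables found: x1, x2, x3, x4, x5.
Total distinct variables = 5.

5


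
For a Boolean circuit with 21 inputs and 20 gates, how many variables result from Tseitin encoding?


The Tseitin transformation introduces one auxiliary variable per gate.
Total variables = inputs + gates = 21 + 20 = 41.

41


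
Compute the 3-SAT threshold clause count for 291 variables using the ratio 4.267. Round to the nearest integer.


The 3-SAT phase transition occurs at approximately 4.267 clauses per variable.
m = 4.267 * 291 = 1241.697.
Rounded to nearest integer: 1242.

1242


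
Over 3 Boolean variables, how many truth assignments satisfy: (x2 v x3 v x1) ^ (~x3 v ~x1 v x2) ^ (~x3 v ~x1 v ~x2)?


Enumerate all 8 truth assignments over 3 variables.
Test each against every clause.
Satisfying assignments found: 5.

5


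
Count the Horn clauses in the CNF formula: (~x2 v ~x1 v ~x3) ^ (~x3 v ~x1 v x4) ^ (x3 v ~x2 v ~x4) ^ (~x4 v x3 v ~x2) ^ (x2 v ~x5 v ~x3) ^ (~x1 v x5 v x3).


A Horn clause has at most one positive literal.
Clause 1: 0 positive lit(s) -> Horn
Clause 2: 1 positive lit(s) -> Horn
Clause 3: 1 positive lit(s) -> Horn
Clause 4: 1 positive lit(s) -> Horn
Clause 5: 1 positive lit(s) -> Horn
Clause 6: 2 positive lit(s) -> not Horn
Total Horn clauses = 5.

5


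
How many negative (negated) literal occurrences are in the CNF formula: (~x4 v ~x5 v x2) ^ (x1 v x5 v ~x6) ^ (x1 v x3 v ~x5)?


Scan each clause for negated literals.
Clause 1: 2 negative; Clause 2: 1 negative; Clause 3: 1 negative.
Total negative literal occurrences = 4.

4


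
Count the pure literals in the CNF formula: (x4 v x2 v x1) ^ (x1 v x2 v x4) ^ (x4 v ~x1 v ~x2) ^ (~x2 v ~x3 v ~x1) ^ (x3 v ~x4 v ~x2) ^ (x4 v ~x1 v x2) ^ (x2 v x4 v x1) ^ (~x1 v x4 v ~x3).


A pure literal appears in only one polarity across all clauses.
No pure literals found.
Count = 0.

0


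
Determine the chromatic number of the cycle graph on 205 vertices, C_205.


An odd cycle cannot be 2-colored: alternating two colors around the cycle returns to the start with a conflict.
Since 205 is odd, three colors are required (and three suffice).
Chromatic number = 3.

3


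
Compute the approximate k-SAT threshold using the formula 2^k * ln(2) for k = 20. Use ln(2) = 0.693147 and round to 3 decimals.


Using the asymptotic formula: threshold ~ 2^k * ln(2).
2^20 = 1048576.
1048576 * 0.693147 = 726817.309.

726817.309


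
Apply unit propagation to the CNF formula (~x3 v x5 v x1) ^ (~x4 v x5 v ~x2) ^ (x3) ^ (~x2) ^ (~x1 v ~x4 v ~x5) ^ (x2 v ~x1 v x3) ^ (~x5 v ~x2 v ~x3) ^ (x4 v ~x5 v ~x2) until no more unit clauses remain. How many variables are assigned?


Unit propagation repeatedly assigns the literal in any unit clause, then simplifies.
Assignments in order: x3 = T, x2 = F.
No further unit clauses remain.
Total variables assigned = 2.

2


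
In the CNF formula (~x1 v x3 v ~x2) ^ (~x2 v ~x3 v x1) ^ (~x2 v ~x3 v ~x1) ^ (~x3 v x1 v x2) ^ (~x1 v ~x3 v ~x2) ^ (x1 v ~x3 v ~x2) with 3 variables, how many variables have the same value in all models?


Find all satisfying assignments: 4 model(s).
Check which variables have the same value in every model.
No variable is fixed across all models.
Backbone size = 0.

0


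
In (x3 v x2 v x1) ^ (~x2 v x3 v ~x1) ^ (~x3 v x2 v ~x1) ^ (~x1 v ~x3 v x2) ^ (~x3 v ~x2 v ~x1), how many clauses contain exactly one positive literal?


A definite clause has exactly one positive literal.
Clause 1: 3 positive -> not definite
Clause 2: 1 positive -> definite
Clause 3: 1 positive -> definite
Clause 4: 1 positive -> definite
Clause 5: 0 positive -> not definite
Definite clause count = 3.

3


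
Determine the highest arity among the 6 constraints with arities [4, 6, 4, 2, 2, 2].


The arities are: 4, 6, 4, 2, 2, 2.
Scan for the maximum value.
Maximum arity = 6.

6


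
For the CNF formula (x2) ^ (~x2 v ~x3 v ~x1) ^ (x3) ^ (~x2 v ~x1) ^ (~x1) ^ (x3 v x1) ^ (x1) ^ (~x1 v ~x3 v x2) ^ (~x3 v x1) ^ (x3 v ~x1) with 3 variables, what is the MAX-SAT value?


Enumerate all 8 truth assignments.
For each, count how many of the 10 clauses are satisfied.
The formula is not fully satisfiable, so the maximum is below 10.
Maximum simultaneously satisfiable clauses = 8.

8


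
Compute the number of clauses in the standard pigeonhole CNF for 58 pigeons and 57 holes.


The PHP encoding has two parts:
1) At-least-one-hole clauses: 58 (one per pigeon, each with 57 literals).
2) At-most-one-pigeon-per-hole clauses: 57 holes * C(58,2) = 57 * 1653 = 94221.
Total clauses = 58 + 94221 = 94279.

94279


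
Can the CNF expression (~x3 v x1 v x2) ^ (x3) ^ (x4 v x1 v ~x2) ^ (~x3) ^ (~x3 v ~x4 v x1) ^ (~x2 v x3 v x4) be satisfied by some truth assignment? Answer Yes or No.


Check all 16 possible truth assignments.
Number of satisfying assignments found: 0.
The formula is unsatisfiable.

No


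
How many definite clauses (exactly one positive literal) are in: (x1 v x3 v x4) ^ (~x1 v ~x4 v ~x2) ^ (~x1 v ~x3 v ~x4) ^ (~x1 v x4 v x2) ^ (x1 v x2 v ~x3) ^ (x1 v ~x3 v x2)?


A definite clause has exactly one positive literal.
Clause 1: 3 positive -> not definite
Clause 2: 0 positive -> not definite
Clause 3: 0 positive -> not definite
Clause 4: 2 positive -> not definite
Clause 5: 2 positive -> not definite
Clause 6: 2 positive -> not definite
Definite clause count = 0.

0
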